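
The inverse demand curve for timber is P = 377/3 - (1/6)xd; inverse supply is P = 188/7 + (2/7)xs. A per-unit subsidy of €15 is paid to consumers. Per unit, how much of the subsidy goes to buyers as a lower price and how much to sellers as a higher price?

Pre-subsidy: 377/3 - (1/6)x = 188/7 + (2/7)x gives x* = 4150/19 and P* = 1696/19.
With the rebate, buyers effectively pay Pb = Ps − 15, where Ps is the price sellers receive.
On the curves, Pb = 377/3 - (1/6)x and Ps = 188/7 + (2/7)x; the wedge Ps − Pb = 15 gives 188/7 + (2/7)x − (377/3 - (1/6)x) = 15, so x' = 4780/19.
Then Pb = 377/3 − (1/6)·(4780/19) = 1591/19 and Ps = 188/7 + (2/7)·(4780/19) = 1876/19.
Buyers' price falls by P* − Pb = 1696/19 − 1591/19 = 105/19; sellers' price rises by Ps − P* = 1876/19 − 1696/19 = 180/19.

Buyers gain 105/19 per unit; sellers gain 180/19 per unit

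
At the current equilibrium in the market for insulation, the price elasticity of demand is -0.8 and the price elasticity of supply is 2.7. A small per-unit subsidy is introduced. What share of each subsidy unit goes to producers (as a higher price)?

Producer share = 8/35

For a small subsidy around the equilibrium, the benefit split depends on the relative slopes, which at a point are proportional to the elasticities.
Buyer share = εs/(εs + |εd|) = 2.7/(2.7 + 0.8) = 27/35; seller share = |εd|/(εs + |εd|) = 8/35.
So producers capture 8/35 of the subsidy.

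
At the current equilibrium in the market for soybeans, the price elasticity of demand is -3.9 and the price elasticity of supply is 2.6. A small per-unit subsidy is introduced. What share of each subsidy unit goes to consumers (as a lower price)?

Consumer share = 0.4

For a small subsidy around the equilibrium, the benefit split depends on the relative slopes, which at a point are proportional to the elasticities.
Buyer share = εs/(εs + |εd|) = 2.6/(2.6 + 3.9) = 0.4; seller share = |εd|/(εs + |εd|) = 0.6.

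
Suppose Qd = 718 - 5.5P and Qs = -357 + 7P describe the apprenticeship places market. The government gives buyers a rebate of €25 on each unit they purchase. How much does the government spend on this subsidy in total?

Government cost = €8050

Pre-subsidy: 718 - 5.5P = -357 + 7P gives P* = 86, Q* = 245.
With the rebate, buyers effectively pay Pb = Ps − 25, where Ps is the price sellers receive.
Demand in terms of Ps becomes Qd = 718 − 5.5(Ps − 25) = 855.5 - 5.5Ps. Setting this equal to supply: 855.5 - 5.5Ps = -357 + 7Ps, so Ps = 97.
Buyers pay Pb = 97 − 25 = 72; Q' = -357 + 7·97 = 322.
Government outlay = subsidy × quantity = 25 × 322 = 8050.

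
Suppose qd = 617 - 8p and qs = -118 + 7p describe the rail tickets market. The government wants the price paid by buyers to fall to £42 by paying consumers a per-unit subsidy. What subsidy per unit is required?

Required subsidy s = £15 per unit

At a buyer price of 42, quantity demanded is 617 − 8·42 = 281.
Sellers supply 281 only when they receive ps with -118 + 7·ps = 281, i.e. ps = 57.
s = ps − pb = 57 − 42 = 15.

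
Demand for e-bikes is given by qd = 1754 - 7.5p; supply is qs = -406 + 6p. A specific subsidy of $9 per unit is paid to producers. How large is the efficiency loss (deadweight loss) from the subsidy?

Pre-subsidy: 1754 - 7.5p = -406 + 6p gives p* = 160, q* = 554.
With the subsidy, sellers receive ps = pb + 9 for each unit, where pb is the price buyers pay.
Supply in terms of pb becomes qs = -406 + 6(pb + 9) = -352 + 6pb. Setting this equal to demand: 1754 - 7.5pb = -352 + 6pb, so pb = 156.
Sellers receive ps = 156 + 9 = 165; q' = 1754 − 7.5·156 = 584.
The subsidy expands output by 584 − 554 = 30 past the efficient level; on those units the gap between marginal cost and willingness to pay runs from 0 up to 9.
DWL = ½ × 9 × 30 = 135.

Deadweight loss = $135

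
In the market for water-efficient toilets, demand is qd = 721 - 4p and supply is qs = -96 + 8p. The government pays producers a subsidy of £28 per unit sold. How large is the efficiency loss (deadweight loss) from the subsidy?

Deadweight loss = 3136/3

Pre-subsidy: 721 - 4p = -96 + 8p gives p* = 817/12, q* = 1346/3.
With the subsidy, sellers receive ps = pb + 28 for each unit, where pb is the price buyers pay.
Supply in terms of pb becomes qs = -96 + 8(pb + 28) = 128 + 8pb. Setting this equal to demand: 721 - 4pb = 128 + 8pb, so pb = 593/12.
Sellers receive ps = 593/12 + 28 = 929/12; q' = 721 − 4·(593/12) = 1570/3.
The subsidy expands output by 1570/3 − 1346/3 = 224/3 past the efficient level; on those units the gap between marginal cost and willingness to pay runs from 0 up to 28.
DWL = ½ × 28 × 224/3 = 3136/3.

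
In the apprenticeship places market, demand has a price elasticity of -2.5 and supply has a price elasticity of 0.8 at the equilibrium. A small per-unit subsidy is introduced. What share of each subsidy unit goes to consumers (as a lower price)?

Consumer share = 8/33

For a small subsidy around the equilibrium, the benefit split depends on the relative slopes, which at a point are proportional to the elasticities.
Buyer share = εs/(εs + |εd|) = 0.8/(0.8 + 2.5) = 8/33; seller share = |εd|/(εs + |εd|) = 25/33.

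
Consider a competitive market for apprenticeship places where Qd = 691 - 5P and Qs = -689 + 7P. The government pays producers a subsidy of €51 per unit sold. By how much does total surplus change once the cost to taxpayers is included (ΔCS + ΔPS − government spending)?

Net change in total surplus = -€3793.125

Pre-subsidy: 691 - 5P = -689 + 7P gives P* = 115, Q* = 116.
With the subsidy, sellers receive Ps = Pb + 51 for each unit, where Pb is the price buyers pay.
Supply in terms of Pb becomes Qs = -689 + 7(Pb + 51) = -332 + 7Pb. Setting this equal to demand: 691 - 5Pb = -332 + 7Pb, so Pb = 85.25.
Sellers receive Ps = 85.25 + 51 = 136.25; Q' = 691 − 5·85.25 = 264.75.
ΔCS = ½(116 + 264.75)(115 − 85.25) = 5663.65625; ΔPS = ½(116 + 264.75)(136.25 − 115) = 4045.46875.
Government spending = 51 × 264.75 = 13502.25.
Net change = 5663.65625 + 4045.46875 − 13502.25 = -3793.125. The loss equals the DWL triangle ½·51·148.75.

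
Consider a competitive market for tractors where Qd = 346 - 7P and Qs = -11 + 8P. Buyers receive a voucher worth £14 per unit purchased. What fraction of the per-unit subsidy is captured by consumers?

Consumer share = 8/15

Pre-subsidy: 346 - 7P = -11 + 8P gives P* = 23.8, Q* = 179.4.
With the rebate, buyers effectively pay Pb = Ps − 14, where Ps is the price sellers receive.
Demand in terms of Ps becomes Qd = 346 − 7(Ps − 14) = 444 - 7Ps. Setting this equal to supply: 444 - 7Ps = -11 + 8Ps, so Ps = 91/3.
Buyers pay Pb = 91/3 − 14 = 49/3; Q' = -11 + 8·(91/3) = 695/3.
Buyers' price falls by P* − Pb = 23.8 − 49/3 = 112/15; sellers' price rises by Ps − P* = 91/3 − 23.8 = 98/15.
So consumers capture (112/15)/14 = 8/15 of each unit of subsidy.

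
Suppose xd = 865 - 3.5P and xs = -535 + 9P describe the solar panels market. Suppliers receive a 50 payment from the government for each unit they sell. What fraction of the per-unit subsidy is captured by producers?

Pre-subsidy: 865 - 3.5P = -535 + 9P gives P* = 112, x* = 473.
With the subsidy, sellers receive Ps = Pb + 50 for each unit, where Pb is the price buyers pay.
Supply in terms of Pb becomes xs = -535 + 9(Pb + 50) = -85 + 9Pb. Setting this equal to demand: 865 - 3.5Pb = -85 + 9Pb, so Pb = 76.
Sellers receive Ps = 76 + 50 = 126; x' = 865 − 3.5·76 = 599.
Buyers' price falls by P* − Pb = 112 − 76 = 36; sellers' price rises by Ps − P* = 126 − 112 = 14.
So producers capture 14/50 = 0.28 of each unit of subsidy.

Producer share = 0.28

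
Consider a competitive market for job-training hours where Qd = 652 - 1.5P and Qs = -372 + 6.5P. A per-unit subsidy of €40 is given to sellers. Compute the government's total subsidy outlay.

Pre-subsidy: 652 - 1.5P = -372 + 6.5P gives P* = 128, Q* = 460.
With the subsidy, sellers receive Ps = Pb + 40 for each unit, where Pb is the price buyers pay.
Supply in terms of Pb becomes Qs = -372 + 6.5(Pb + 40) = -112 + 6.5Pb. Setting this equal to demand: 652 - 1.5Pb = -112 + 6.5Pb, so Pb = 95.5.
Sellers receive Ps = 95.5 + 40 = 135.5; Q' = 652 − 1.5·95.5 = 508.75.
Government outlay = subsidy × quantity = 40 × 508.75 = 20350.

Government cost = €20350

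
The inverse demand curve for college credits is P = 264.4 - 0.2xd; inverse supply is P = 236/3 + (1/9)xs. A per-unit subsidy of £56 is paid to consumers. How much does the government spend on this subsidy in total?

Pre-subsidy: 264.4 - 0.2x = 236/3 + (1/9)x gives x* = 597 and P* = 145.
With the rebate, buyers effectively pay Pb = Ps − 56, where Ps is the price sellers receive.
On the curves, Pb = 264.4 - 0.2x and Ps = 236/3 + (1/9)x; the wedge Ps − Pb = 56 gives 236/3 + (1/9)x − (264.4 - 0.2x) = 56, so x' = 777.
Then Pb = 264.4 − 0.2·777 = 109 and Ps = 236/3 + (1/9)·777 = 165.
Government outlay = subsidy × quantity = 56 × 777 = 43512.

Government cost = £43512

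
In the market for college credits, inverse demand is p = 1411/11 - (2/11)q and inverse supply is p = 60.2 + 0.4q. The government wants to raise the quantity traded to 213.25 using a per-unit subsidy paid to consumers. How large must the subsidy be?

Required subsidy s = 56 per unit

At q = 213.25, from the demand curve buyers pay pb = 1411/11 − (2/11)·213.25 = 89.5; from the supply curve sellers need ps = 60.2 + 0.4·213.25 = 145.5.
The subsidy must fill the gap: s = ps − pb = 145.5 − 89.5 = 56.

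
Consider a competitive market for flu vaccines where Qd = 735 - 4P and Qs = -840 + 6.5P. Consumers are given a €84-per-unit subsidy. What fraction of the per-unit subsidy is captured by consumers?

Pre-subsidy: 735 - 4P = -840 + 6.5P gives P* = 150, Q* = 135.
With the rebate, buyers effectively pay Pb = Ps − 84, where Ps is the price sellers receive.
Demand in terms of Ps becomes Qd = 735 − 4(Ps − 84) = 1071 - 4Ps. Setting this equal to supply: 1071 - 4Ps = -840 + 6.5Ps, so Ps = 182.
Buyers pay Pb = 182 − 84 = 98; Q' = -840 + 6.5·182 = 343.
Buyers' price falls by P* − Pb = 150 − 98 = 52; sellers' price rises by Ps − P* = 182 − 150 = 32.
So consumers capture 52/84 = 13/21 of each unit of subsidy.

Consumer share = 13/21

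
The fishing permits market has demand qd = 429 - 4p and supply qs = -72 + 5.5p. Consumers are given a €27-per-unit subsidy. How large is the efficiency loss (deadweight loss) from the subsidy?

Pre-subsidy: 429 - 4p = -72 + 5.5p gives p* = 1002/19, q* = 4143/19.
With the rebate, buyers effectively pay pb = ps − 27, where ps is the price sellers receive.
Demand in terms of ps becomes qd = 429 − 4(ps − 27) = 537 - 4ps. Setting this equal to supply: 537 - 4ps = -72 + 5.5ps, so ps = 1218/19.
Buyers pay pb = 1218/19 − 27 = 705/19; q' = -72 + 5.5·(1218/19) = 5331/19.
The subsidy expands output by 5331/19 − 4143/19 = 1188/19 past the efficient level; on those units the gap between marginal cost and willingness to pay runs from 0 up to 27.
DWL = ½ × 27 × 1188/19 = 16038/19.

Deadweight loss = 16038/19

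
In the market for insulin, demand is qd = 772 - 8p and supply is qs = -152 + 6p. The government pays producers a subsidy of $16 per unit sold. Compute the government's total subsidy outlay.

Pre-subsidy: 772 - 8p = -152 + 6p gives p* = 66, q* = 244.
With the subsidy, sellers receive ps = pb + 16 for each unit, where pb is the price buyers pay.
Supply in terms of pb becomes qs = -152 + 6(pb + 16) = -56 + 6pb. Setting this equal to demand: 772 - 8pb = -56 + 6pb, so pb = 414/7.
Sellers receive ps = 414/7 + 16 = 526/7; q' = 772 − 8·(414/7) = 2092/7.
Government outlay = subsidy × quantity = 16 × 2092/7 = 33472/7.

Government cost = 33472/7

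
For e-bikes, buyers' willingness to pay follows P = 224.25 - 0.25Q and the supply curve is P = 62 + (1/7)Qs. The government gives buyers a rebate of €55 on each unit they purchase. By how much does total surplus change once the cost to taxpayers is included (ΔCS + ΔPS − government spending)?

Net change in total surplus = -€3850

Pre-subsidy: 224.25 - 0.25Q = 62 + (1/7)Q gives Q* = 413 and P* = 121.
With the rebate, buyers effectively pay Pb = Ps − 55, where Ps is the price sellers receive.
On the curves, Pb = 224.25 - 0.25Q and Ps = 62 + (1/7)Q; the wedge Ps − Pb = 55 gives 62 + (1/7)Q − (224.25 - 0.25Q) = 55, so Q' = 553.
Then Pb = 224.25 − 0.25·553 = 86 and Ps = 62 + (1/7)·553 = 141.
ΔCS = ½(413 + 553)(121 − 86) = 16905; ΔPS = ½(413 + 553)(141 − 121) = 9660.
Government spending = 55 × 553 = 30415.
Net change = 16905 + 9660 − 30415 = -3850. The loss equals the DWL triangle ½·55·140.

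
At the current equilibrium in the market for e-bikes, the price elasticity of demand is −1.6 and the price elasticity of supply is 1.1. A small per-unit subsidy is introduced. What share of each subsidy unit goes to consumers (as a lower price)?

Consumer share = 11/27

For a small subsidy around the equilibrium, the benefit split depends on the relative slopes, which at a point are proportional to the elasticities.
Buyer share = εs/(εs + |εd|) = 1.1/(1.1 + 1.6) = 11/27; seller share = |εd|/(εs + |εd|) = 16/27.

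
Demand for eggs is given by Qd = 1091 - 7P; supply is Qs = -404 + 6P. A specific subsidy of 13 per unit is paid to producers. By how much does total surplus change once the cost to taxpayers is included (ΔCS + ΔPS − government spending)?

Pre-subsidy: 1091 - 7P = -404 + 6P gives P* = 115, Q* = 286.
With the subsidy, sellers receive Ps = Pb + 13 for each unit, where Pb is the price buyers pay.
Supply in terms of Pb becomes Qs = -404 + 6(Pb + 13) = -326 + 6Pb. Setting this equal to demand: 1091 - 7Pb = -326 + 6Pb, so Pb = 109.
Sellers receive Ps = 109 + 13 = 122; Q' = 1091 − 7·109 = 328.
ΔCS = ½(286 + 328)(115 − 109) = 1842; ΔPS = ½(286 + 328)(122 − 115) = 2149.
Government spending = 13 × 328 = 4264.
Net change = 1842 + 2149 − 4264 = -273. The loss equals the DWL triangle ½·13·42.

Net change in total surplus = -273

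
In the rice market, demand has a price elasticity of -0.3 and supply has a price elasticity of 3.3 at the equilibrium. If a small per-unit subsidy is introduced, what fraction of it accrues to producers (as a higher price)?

For a small subsidy around the equilibrium, the benefit split depends on the relative slopes, which at a point are proportional to the elasticities.
Buyer share = εs/(εs + |εd|) = 3.3/(3.3 + 0.3) = 11/12; seller share = |εd|/(εs + |εd|) = 1/12.
So producers capture 1/12 of the subsidy.

Producer share = 1/12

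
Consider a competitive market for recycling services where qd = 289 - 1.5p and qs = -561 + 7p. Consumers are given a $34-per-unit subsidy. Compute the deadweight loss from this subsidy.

Pre-subsidy: 289 - 1.5p = -561 + 7p gives p* = 100, q* = 139.
With the rebate, buyers effectively pay pb = ps − 34, where ps is the price sellers receive.
Demand in terms of ps becomes qd = 289 − 1.5(ps − 34) = 340 - 1.5ps. Setting this equal to supply: 340 - 1.5ps = -561 + 7ps, so ps = 106.
Buyers pay pb = 106 − 34 = 72; q' = -561 + 7·106 = 181.
The subsidy expands output by 181 − 139 = 42 past the efficient level; on those units the gap between marginal cost and willingness to pay runs from 0 up to 34.
DWL = ½ × 34 × 42 = 714.

Deadweight loss = $714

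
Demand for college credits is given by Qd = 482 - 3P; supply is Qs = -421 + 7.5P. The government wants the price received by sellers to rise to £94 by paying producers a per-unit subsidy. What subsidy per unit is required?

Required subsidy s = £28 per unit

At a seller price of 94, quantity supplied is -421 + 7.5·94 = 284.
Buyers absorb 284 only when they pay Pb with 482 − 3·Pb = 284, i.e. Pb = 66.
s = Ps − Pb = 94 − 66 = 28.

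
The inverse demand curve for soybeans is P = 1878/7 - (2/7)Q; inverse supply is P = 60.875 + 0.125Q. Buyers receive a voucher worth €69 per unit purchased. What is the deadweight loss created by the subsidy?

Deadweight loss = €5796

Pre-subsidy: 1878/7 - (2/7)Q = 60.875 + 0.125Q gives Q* = 505 and P* = 124.
With the rebate, buyers effectively pay Pb = Ps − 69, where Ps is the price sellers receive.
On the curves, Pb = 1878/7 - (2/7)Q and Ps = 60.875 + 0.125Q; the wedge Ps − Pb = 69 gives 60.875 + 0.125Q − (1878/7 - (2/7)Q) = 69, so Q' = 673.
Then Pb = 1878/7 − (2/7)·673 = 76 and Ps = 60.875 + 0.125·673 = 145.
The subsidy expands output by 673 − 505 = 168 past the efficient level; on those units the gap between marginal cost and willingness to pay runs from 0 up to 69.
DWL = ½ × 69 × 168 = 5796.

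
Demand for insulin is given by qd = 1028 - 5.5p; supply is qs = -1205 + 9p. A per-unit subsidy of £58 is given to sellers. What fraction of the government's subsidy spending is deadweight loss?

Pre-subsidy: 1028 - 5.5p = -1205 + 9p gives p* = 154, q* = 181.
With the subsidy, sellers receive ps = pb + 58 for each unit, where pb is the price buyers pay.
Supply in terms of pb becomes qs = -1205 + 9(pb + 58) = -683 + 9pb. Setting this equal to demand: 1028 - 5.5pb = -683 + 9pb, so pb = 118.
Sellers receive ps = 118 + 58 = 176; q' = 1028 − 5.5·118 = 379.
ΔCS = ½(181 + 379)(154 − 118) = 10080; ΔPS = ½(181 + 379)(176 − 154) = 6160.
Government spending = 58 × 379 = 21982.
DWL = ½ × 58 × (379 − 181) = 5742; fraction = 5742 / 21982 = 99/379.

DWL / government spending = 99/379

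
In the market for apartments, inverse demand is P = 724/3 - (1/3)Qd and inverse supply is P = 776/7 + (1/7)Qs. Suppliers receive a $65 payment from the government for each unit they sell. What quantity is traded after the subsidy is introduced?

Q' = 410.5

Pre-subsidy: 724/3 - (1/3)Q = 776/7 + (1/7)Q gives Q* = 274 and P* = 150.
With the subsidy, sellers receive Ps = Pb + 65 for each unit, where Pb is the price buyers pay.
On the curves, Pb = 724/3 - (1/3)Q and Ps = 776/7 + (1/7)Q; the wedge Ps − Pb = 65 gives 776/7 + (1/7)Q − (724/3 - (1/3)Q) = 65, so Q' = 410.5.
Then Pb = 724/3 − (1/3)·410.5 = 104.5 and Ps = 776/7 + (1/7)·410.5 = 169.5.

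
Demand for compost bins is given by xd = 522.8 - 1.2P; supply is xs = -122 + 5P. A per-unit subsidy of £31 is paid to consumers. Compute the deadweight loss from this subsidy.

Pre-subsidy: 522.8 - 1.2P = -122 + 5P gives P* = 104, x* = 398.
With the rebate, buyers effectively pay Pb = Ps − 31, where Ps is the price sellers receive.
Demand in terms of Ps becomes xd = 522.8 − 1.2(Ps − 31) = 560 - 1.2Ps. Setting this equal to supply: 560 - 1.2Ps = -122 + 5Ps, so Ps = 110.
Buyers pay Pb = 110 − 31 = 79; x' = -122 + 5·110 = 428.
The subsidy expands output by 428 − 398 = 30 past the efficient level; on those units the gap between marginal cost and willingness to pay runs from 0 up to 31.
DWL = ½ × 31 × 30 = 465.

Deadweight loss = £465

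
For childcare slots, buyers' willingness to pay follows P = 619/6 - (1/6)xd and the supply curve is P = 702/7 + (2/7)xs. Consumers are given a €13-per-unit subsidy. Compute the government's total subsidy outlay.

Pre-subsidy: 619/6 - (1/6)x = 702/7 + (2/7)x gives x* = 121/19 and P* = 1940/19.
With the rebate, buyers effectively pay Pb = Ps − 13, where Ps is the price sellers receive.
On the curves, Pb = 619/6 - (1/6)x and Ps = 702/7 + (2/7)x; the wedge Ps − Pb = 13 gives 702/7 + (2/7)x − (619/6 - (1/6)x) = 13, so x' = 667/19.
Then Pb = 619/6 − (1/6)·(667/19) = 1849/19 and Ps = 702/7 + (2/7)·(667/19) = 2096/19.
Government outlay = subsidy × quantity = 13 × 667/19 = 8671/19.

Government cost = 8671/19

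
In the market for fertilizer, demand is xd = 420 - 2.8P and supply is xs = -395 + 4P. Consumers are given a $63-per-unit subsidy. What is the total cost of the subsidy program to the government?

Pre-subsidy: 420 - 2.8P = -395 + 4P gives P* = 4075/34, x* = 1435/17.
With the rebate, buyers effectively pay Pb = Ps − 63, where Ps is the price sellers receive.
Demand in terms of Ps becomes xd = 420 − 2.8(Ps − 63) = 596.4 - 2.8Ps. Setting this equal to supply: 596.4 - 2.8Ps = -395 + 4Ps, so Ps = 4957/34.
Buyers pay Pb = 4957/34 − 63 = 2815/34; x' = -395 + 4·(4957/34) = 3199/17.
Government outlay = subsidy × quantity = 63 × 3199/17 = 201537/17.

Government cost = 201537/17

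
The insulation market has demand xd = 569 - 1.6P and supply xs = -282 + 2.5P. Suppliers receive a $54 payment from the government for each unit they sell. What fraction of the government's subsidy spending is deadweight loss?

DWL / government spending = 1080/11873

Pre-subsidy: 569 - 1.6P = -282 + 2.5P gives P* = 8510/41, x* = 9713/41.
With the subsidy, sellers receive Ps = Pb + 54 for each unit, where Pb is the price buyers pay.
Supply in terms of Pb becomes xs = -282 + 2.5(Pb + 54) = -147 + 2.5Pb. Setting this equal to demand: 569 - 1.6Pb = -147 + 2.5Pb, so Pb = 7160/41.
Sellers receive Ps = 7160/41 + 54 = 9374/41; x' = 569 − 1.6·(7160/41) = 11873/41.
ΔCS = ½(9713/41 + 11873/41)(8510/41 − 7160/41) = 14570550/1681; ΔPS = ½(9713/41 + 11873/41)(9374/41 − 8510/41) = 9325152/1681.
Government spending = 54 × 11873/41 = 641142/41.
DWL = ½ × 54 × (11873/41 − 9713/41) = 58320/41; fraction = (58320/41) / (641142/41) = 1080/11873.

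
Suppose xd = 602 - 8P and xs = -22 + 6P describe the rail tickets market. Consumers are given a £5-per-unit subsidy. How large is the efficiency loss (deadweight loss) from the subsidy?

Pre-subsidy: 602 - 8P = -22 + 6P gives P* = 312/7, x* = 1718/7.
With the rebate, buyers effectively pay Pb = Ps − 5, where Ps is the price sellers receive.
Demand in terms of Ps becomes xd = 602 − 8(Ps − 5) = 642 - 8Ps. Setting this equal to supply: 642 - 8Ps = -22 + 6Ps, so Ps = 332/7.
Buyers pay Pb = 332/7 − 5 = 297/7; x' = -22 + 6·(332/7) = 1838/7.
The subsidy expands output by 1838/7 − 1718/7 = 120/7 past the efficient level; on those units the gap between marginal cost and willingness to pay runs from 0 up to 5.
DWL = ½ × 5 × 120/7 = 300/7.

Deadweight loss = 300/7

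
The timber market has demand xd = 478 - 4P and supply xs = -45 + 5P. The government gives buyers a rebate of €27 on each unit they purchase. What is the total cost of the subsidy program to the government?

Government cost = €8250

Pre-subsidy: 478 - 4P = -45 + 5P gives P* = 523/9, x* = 2210/9.
With the rebate, buyers effectively pay Pb = Ps − 27, where Ps is the price sellers receive.
Demand in terms of Ps becomes xd = 478 − 4(Ps − 27) = 586 - 4Ps. Setting this equal to supply: 586 - 4Ps = -45 + 5Ps, so Ps = 631/9.
Buyers pay Pb = 631/9 − 27 = 388/9; x' = -45 + 5·(631/9) = 2750/9.
Government outlay = subsidy × quantity = 27 × 2750/9 = 8250.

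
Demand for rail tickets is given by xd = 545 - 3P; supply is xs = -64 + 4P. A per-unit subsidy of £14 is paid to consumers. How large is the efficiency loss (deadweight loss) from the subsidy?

Deadweight loss = £168

Pre-subsidy: 545 - 3P = -64 + 4P gives P* = 87, x* = 284.
With the rebate, buyers effectively pay Pb = Ps − 14, where Ps is the price sellers receive.
Demand in terms of Ps becomes xd = 545 − 3(Ps − 14) = 587 - 3Ps. Setting this equal to supply: 587 - 3Ps = -64 + 4Ps, so Ps = 93.
Buyers pay Pb = 93 − 14 = 79; x' = -64 + 4·93 = 308.
The subsidy expands output by 308 − 284 = 24 past the efficient level; on those units the gap between marginal cost and willingness to pay runs from 0 up to 14.
DWL = ½ × 14 × 24 = 168.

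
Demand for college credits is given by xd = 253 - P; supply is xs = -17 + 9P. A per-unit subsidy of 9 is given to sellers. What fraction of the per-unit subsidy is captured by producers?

Producer share = 0.1

Pre-subsidy: 253 - P = -17 + 9P gives P* = 27, x* = 226.
With the subsidy, sellers receive Ps = Pb + 9 for each unit, where Pb is the price buyers pay.
Supply in terms of Pb becomes xs = -17 + 9(Pb + 9) = 64 + 9Pb. Setting this equal to demand: 253 - Pb = 64 + 9Pb, so Pb = 18.9.
Sellers receive Ps = 18.9 + 9 = 27.9; x' = 253 − 1·18.9 = 234.1.
Buyers' price falls by P* − Pb = 27 − 18.9 = 8.1; sellers' price rises by Ps − P* = 27.9 − 27 = 0.9.
So producers capture 0.9/9 = 0.1 of each unit of subsidy.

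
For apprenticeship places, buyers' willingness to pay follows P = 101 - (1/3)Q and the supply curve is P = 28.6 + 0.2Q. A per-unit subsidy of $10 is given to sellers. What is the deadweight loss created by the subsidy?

Deadweight loss = $93.75

Pre-subsidy: 101 - (1/3)Q = 28.6 + 0.2Q gives Q* = 135.75 and P* = 55.75.
With the subsidy, sellers receive Ps = Pb + 10 for each unit, where Pb is the price buyers pay.
On the curves, Pb = 101 - (1/3)Q and Ps = 28.6 + 0.2Q; the wedge Ps − Pb = 10 gives 28.6 + 0.2Q − (101 - (1/3)Q) = 10, so Q' = 154.5.
Then Pb = 101 − (1/3)·154.5 = 49.5 and Ps = 28.6 + 0.2·154.5 = 59.5.
The subsidy expands output by 154.5 − 135.75 = 18.75 past the efficient level; on those units the gap between marginal cost and willingness to pay runs from 0 up to 10.
DWL = ½ × 10 × 18.75 = 93.75.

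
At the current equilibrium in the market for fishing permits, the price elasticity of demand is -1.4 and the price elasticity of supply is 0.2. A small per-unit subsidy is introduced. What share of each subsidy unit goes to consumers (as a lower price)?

Consumer share = 0.125

For a small subsidy around the equilibrium, the benefit split depends on the relative slopes, which at a point are proportional to the elasticities.
Buyer share = εs/(εs + |εd|) = 0.2/(0.2 + 1.4) = 0.125; seller share = |εd|/(εs + |εd|) = 0.875.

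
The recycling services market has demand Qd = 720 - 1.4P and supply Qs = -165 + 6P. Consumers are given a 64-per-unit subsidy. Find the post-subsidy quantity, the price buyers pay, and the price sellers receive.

Pre-subsidy: 720 - 1.4P = -165 + 6P gives P* = 4425/37, Q* = 20445/37.
With the rebate, buyers effectively pay Pb = Ps − 64, where Ps is the price sellers receive.
Demand in terms of Ps becomes Qd = 720 − 1.4(Ps − 64) = 809.6 - 1.4Ps. Setting this equal to supply: 809.6 - 1.4Ps = -165 + 6Ps, so Ps = 4873/37.
Buyers pay Pb = 4873/37 − 64 = 2505/37; Q' = -165 + 6·(4873/37) = 23133/37.

Q' = 23133/37; buyers pay 2505/37; sellers receive 4873/37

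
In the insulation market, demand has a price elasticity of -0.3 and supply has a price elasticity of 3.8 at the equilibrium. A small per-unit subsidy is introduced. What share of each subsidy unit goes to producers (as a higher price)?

For a small subsidy around the equilibrium, the benefit split depends on the relative slopes, which at a point are proportional to the elasticities.
Buyer share = εs/(εs + |εd|) = 3.8/(3.8 + 0.3) = 38/41; seller share = |εd|/(εs + |εd|) = 3/41.
So producers capture 3/41 of the subsidy.

Producer share = 3/41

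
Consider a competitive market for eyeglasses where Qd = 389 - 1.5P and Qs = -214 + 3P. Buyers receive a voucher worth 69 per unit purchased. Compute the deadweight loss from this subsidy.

Deadweight loss = 2380.5

Pre-subsidy: 389 - 1.5P = -214 + 3P gives P* = 134, Q* = 188.
With the rebate, buyers effectively pay Pb = Ps − 69, where Ps is the price sellers receive.
Demand in terms of Ps becomes Qd = 389 − 1.5(Ps − 69) = 492.5 - 1.5Ps. Setting this equal to supply: 492.5 - 1.5Ps = -214 + 3Ps, so Ps = 157.
Buyers pay Pb = 157 − 69 = 88; Q' = -214 + 3·157 = 257.
The subsidy expands output by 257 − 188 = 69 past the efficient level; on those units the gap between marginal cost and willingness to pay runs from 0 up to 69.
DWL = ½ × 69 × 69 = 2380.5.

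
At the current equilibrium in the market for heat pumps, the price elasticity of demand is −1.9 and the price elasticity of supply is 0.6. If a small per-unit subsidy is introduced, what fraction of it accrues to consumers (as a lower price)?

For a small subsidy around the equilibrium, the benefit split depends on the relative slopes, which at a point are proportional to the elasticities.
Buyer share = εs/(εs + |εd|) = 0.6/(0.6 + 1.9) = 0.24; seller share = |εd|/(εs + |εd|) = 0.76.

Consumer share = 0.24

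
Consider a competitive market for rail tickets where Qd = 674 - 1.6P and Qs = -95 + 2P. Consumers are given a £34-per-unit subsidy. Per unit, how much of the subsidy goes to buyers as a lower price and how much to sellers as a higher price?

Pre-subsidy: 674 - 1.6P = -95 + 2P gives P* = 3845/18, Q* = 2990/9.
With the rebate, buyers effectively pay Pb = Ps − 34, where Ps is the price sellers receive.
Demand in terms of Ps becomes Qd = 674 − 1.6(Ps − 34) = 728.4 - 1.6Ps. Setting this equal to supply: 728.4 - 1.6Ps = -95 + 2Ps, so Ps = 4117/18.
Buyers pay Pb = 4117/18 − 34 = 3505/18; Q' = -95 + 2·(4117/18) = 3262/9.
Buyers' price falls by P* − Pb = 3845/18 − 3505/18 = 170/9; sellers' price rises by Ps − P* = 4117/18 − 3845/18 = 136/9.

Buyers gain 170/9 per unit; sellers gain 136/9 per unit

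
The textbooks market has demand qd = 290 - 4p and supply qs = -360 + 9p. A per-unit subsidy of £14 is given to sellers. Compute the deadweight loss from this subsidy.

Deadweight loss = 3528/13

Pre-subsidy: 290 - 4p = -360 + 9p gives p* = 50, q* = 90.
With the subsidy, sellers receive ps = pb + 14 for each unit, where pb is the price buyers pay.
Supply in terms of pb becomes qs = -360 + 9(pb + 14) = -234 + 9pb. Setting this equal to demand: 290 - 4pb = -234 + 9pb, so pb = 524/13.
Sellers receive ps = 524/13 + 14 = 706/13; q' = 290 − 4·(524/13) = 1674/13.
The subsidy expands output by 1674/13 − 90 = 504/13 past the efficient level; on those units the gap between marginal cost and willingness to pay runs from 0 up to 14.
DWL = ½ × 14 × 504/13 = 3528/13.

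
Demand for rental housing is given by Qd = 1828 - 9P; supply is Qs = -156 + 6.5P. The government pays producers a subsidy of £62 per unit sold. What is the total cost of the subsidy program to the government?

Pre-subsidy: 1828 - 9P = -156 + 6.5P gives P* = 128, Q* = 676.
With the subsidy, sellers receive Ps = Pb + 62 for each unit, where Pb is the price buyers pay.
Supply in terms of Pb becomes Qs = -156 + 6.5(Pb + 62) = 247 + 6.5Pb. Setting this equal to demand: 1828 - 9Pb = 247 + 6.5Pb, so Pb = 102.
Sellers receive Ps = 102 + 62 = 164; Q' = 1828 − 9·102 = 910.
Government outlay = subsidy × quantity = 62 × 910 = 56420.

Government cost = £56420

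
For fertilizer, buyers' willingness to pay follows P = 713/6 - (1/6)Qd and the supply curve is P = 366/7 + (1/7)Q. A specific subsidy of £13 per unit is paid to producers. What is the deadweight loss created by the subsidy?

Deadweight loss = £273

Pre-subsidy: 713/6 - (1/6)Q = 366/7 + (1/7)Q gives Q* = 215 and P* = 83.
With the subsidy, sellers receive Ps = Pb + 13 for each unit, where Pb is the price buyers pay.
On the curves, Pb = 713/6 - (1/6)Q and Ps = 366/7 + (1/7)Q; the wedge Ps − Pb = 13 gives 366/7 + (1/7)Q − (713/6 - (1/6)Q) = 13, so Q' = 257.
Then Pb = 713/6 − (1/6)·257 = 76 and Ps = 366/7 + (1/7)·257 = 89.
The subsidy expands output by 257 − 215 = 42 past the efficient level; on those units the gap between marginal cost and willingness to pay runs from 0 up to 13.
DWL = ½ × 13 × 42 = 273.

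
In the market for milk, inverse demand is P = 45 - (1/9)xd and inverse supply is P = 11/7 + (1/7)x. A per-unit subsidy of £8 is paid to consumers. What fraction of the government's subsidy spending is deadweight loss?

Pre-subsidy: 45 - (1/9)x = 11/7 + (1/7)x gives x* = 171 and P* = 26.
With the rebate, buyers effectively pay Pb = Ps − 8, where Ps is the price sellers receive.
On the curves, Pb = 45 - (1/9)x and Ps = 11/7 + (1/7)x; the wedge Ps − Pb = 8 gives 11/7 + (1/7)x − (45 - (1/9)x) = 8, so x' = 202.5.
Then Pb = 45 − (1/9)·202.5 = 22.5 and Ps = 11/7 + (1/7)·202.5 = 30.5.
ΔCS = ½(171 + 202.5)(26 − 22.5) = 653.625; ΔPS = ½(171 + 202.5)(30.5 − 26) = 840.375.
Government spending = 8 × 202.5 = 1620.
DWL = ½ × 8 × (202.5 − 171) = 126; fraction = 126 / 1620 = 7/90.

DWL / government spending = 7/90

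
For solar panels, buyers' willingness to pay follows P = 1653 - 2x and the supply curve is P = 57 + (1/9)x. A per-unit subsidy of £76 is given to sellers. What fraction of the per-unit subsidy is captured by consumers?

Consumer share = 18/19

Pre-subsidy: 1653 - 2x = 57 + (1/9)x gives x* = 756 and P* = 141.
With the subsidy, sellers receive Ps = Pb + 76 for each unit, where Pb is the price buyers pay.
On the curves, Pb = 1653 - 2x and Ps = 57 + (1/9)x; the wedge Ps − Pb = 76 gives 57 + (1/9)x − (1653 - 2x) = 76, so x' = 792.
Then Pb = 1653 − 2·792 = 69 and Ps = 57 + (1/9)·792 = 145.
Buyers' price falls by P* − Pb = 141 − 69 = 72; sellers' price rises by Ps − P* = 145 − 141 = 4.
So consumers capture 72/76 = 18/19 of each unit of subsidy.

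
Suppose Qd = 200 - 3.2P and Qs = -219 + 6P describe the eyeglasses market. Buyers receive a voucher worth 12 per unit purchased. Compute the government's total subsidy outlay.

Pre-subsidy: 200 - 3.2P = -219 + 6P gives P* = 2095/46, Q* = 1248/23.
With the rebate, buyers effectively pay Pb = Ps − 12, where Ps is the price sellers receive.
Demand in terms of Ps becomes Qd = 200 − 3.2(Ps − 12) = 238.4 - 3.2Ps. Setting this equal to supply: 238.4 - 3.2Ps = -219 + 6Ps, so Ps = 2287/46.
Buyers pay Pb = 2287/46 − 12 = 1735/46; Q' = -219 + 6·(2287/46) = 1824/23.
Government outlay = subsidy × quantity = 12 × 1824/23 = 21888/23.

Government cost = 21888/23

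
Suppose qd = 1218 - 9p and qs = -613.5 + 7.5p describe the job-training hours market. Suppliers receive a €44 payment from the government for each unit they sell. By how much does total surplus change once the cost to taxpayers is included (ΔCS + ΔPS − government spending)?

Net change in total surplus = -€3960

Pre-subsidy: 1218 - 9p = -613.5 + 7.5p gives p* = 111, q* = 219.
With the subsidy, sellers receive ps = pb + 44 for each unit, where pb is the price buyers pay.
Supply in terms of pb becomes qs = -613.5 + 7.5(pb + 44) = -283.5 + 7.5pb. Setting this equal to demand: 1218 - 9pb = -283.5 + 7.5pb, so pb = 91.
Sellers receive ps = 91 + 44 = 135; q' = 1218 − 9·91 = 399.
ΔCS = ½(219 + 399)(111 − 91) = 6180; ΔPS = ½(219 + 399)(135 − 111) = 7416.
Government spending = 44 × 399 = 17556.
Net change = 6180 + 7416 − 17556 = -3960. The loss equals the DWL triangle ½·44·180.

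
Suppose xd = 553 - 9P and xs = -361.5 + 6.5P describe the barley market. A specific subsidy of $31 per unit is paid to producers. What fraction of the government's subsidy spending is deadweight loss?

DWL / government spending = 117/278

Pre-subsidy: 553 - 9P = -361.5 + 6.5P gives P* = 59, x* = 22.
With the subsidy, sellers receive Ps = Pb + 31 for each unit, where Pb is the price buyers pay.
Supply in terms of Pb becomes xs = -361.5 + 6.5(Pb + 31) = -160 + 6.5Pb. Setting this equal to demand: 553 - 9Pb = -160 + 6.5Pb, so Pb = 46.
Sellers receive Ps = 46 + 31 = 77; x' = 553 − 9·46 = 139.
ΔCS = ½(22 + 139)(59 − 46) = 1046.5; ΔPS = ½(22 + 139)(77 − 59) = 1449.
Government spending = 31 × 139 = 4309.
DWL = ½ × 31 × (139 − 22) = 1813.5; fraction = 1813.5 / 4309 = 117/278.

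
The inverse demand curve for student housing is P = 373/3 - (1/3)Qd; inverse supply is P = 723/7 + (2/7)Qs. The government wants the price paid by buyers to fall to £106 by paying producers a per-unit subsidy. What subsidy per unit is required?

At a buyer price of 106, quantity demanded is 373 − 3·106 = 55.
Sellers supply 55 only when they receive Ps = 723/7 + (2/7)·55 = 119.
s = Ps − Pb = 119 − 106 = 13.

Required subsidy s = £13 per unit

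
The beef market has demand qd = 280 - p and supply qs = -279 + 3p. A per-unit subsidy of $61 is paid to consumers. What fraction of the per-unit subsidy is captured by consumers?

Consumer share = 0.75

Pre-subsidy: 280 - p = -279 + 3p gives p* = 139.75, q* = 140.25.
With the rebate, buyers effectively pay pb = ps − 61, where ps is the price sellers receive.
Demand in terms of ps becomes qd = 280 − 1(ps − 61) = 341 - ps. Setting this equal to supply: 341 - ps = -279 + 3ps, so ps = 155.
Buyers pay pb = 155 − 61 = 94; q' = -279 + 3·155 = 186.
Buyers' price falls by p* − pb = 139.75 − 94 = 45.75; sellers' price rises by ps − p* = 155 − 139.75 = 15.25.
So consumers capture 45.75/61 = 0.75 of each unit of subsidy.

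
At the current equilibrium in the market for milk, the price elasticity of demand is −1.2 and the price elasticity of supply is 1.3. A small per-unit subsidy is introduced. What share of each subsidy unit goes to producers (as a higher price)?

For a small subsidy around the equilibrium, the benefit split depends on the relative slopes, which at a point are proportional to the elasticities.
Buyer share = εs/(εs + |εd|) = 1.3/(1.3 + 1.2) = 0.52; seller share = |εd|/(εs + |εd|) = 0.48.
So producers capture 0.48 of the subsidy.

Producer share = 0.48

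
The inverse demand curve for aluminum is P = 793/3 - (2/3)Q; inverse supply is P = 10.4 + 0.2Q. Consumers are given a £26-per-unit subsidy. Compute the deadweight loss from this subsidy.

Deadweight loss = £390

Pre-subsidy: 793/3 - (2/3)Q = 10.4 + 0.2Q gives Q* = 293 and P* = 69.
With the rebate, buyers effectively pay Pb = Ps − 26, where Ps is the price sellers receive.
On the curves, Pb = 793/3 - (2/3)Q and Ps = 10.4 + 0.2Q; the wedge Ps − Pb = 26 gives 10.4 + 0.2Q − (793/3 - (2/3)Q) = 26, so Q' = 323.
Then Pb = 793/3 − (2/3)·323 = 49 and Ps = 10.4 + 0.2·323 = 75.
The subsidy expands output by 323 − 293 = 30 past the efficient level; on those units the gap between marginal cost and willingness to pay runs from 0 up to 26.
DWL = ½ × 26 × 30 = 390.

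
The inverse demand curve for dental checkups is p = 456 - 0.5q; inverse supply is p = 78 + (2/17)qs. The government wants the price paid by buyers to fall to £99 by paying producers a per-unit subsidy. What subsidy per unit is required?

At a buyer price of 99, quantity demanded is 912 − 2·99 = 714.
Sellers supply 714 only when they receive ps = 78 + (2/17)·714 = 162.
s = ps − pb = 162 − 99 = 63.

Required subsidy s = £63 per unit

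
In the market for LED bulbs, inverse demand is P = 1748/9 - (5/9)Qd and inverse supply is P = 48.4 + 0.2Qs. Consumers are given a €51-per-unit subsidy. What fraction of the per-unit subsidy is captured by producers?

Producer share = 9/34

Pre-subsidy: 1748/9 - (5/9)Q = 48.4 + 0.2Q gives Q* = 193 and P* = 87.
With the rebate, buyers effectively pay Pb = Ps − 51, where Ps is the price sellers receive.
On the curves, Pb = 1748/9 - (5/9)Q and Ps = 48.4 + 0.2Q; the wedge Ps − Pb = 51 gives 48.4 + 0.2Q − (1748/9 - (5/9)Q) = 51, so Q' = 260.5.
Then Pb = 1748/9 − (5/9)·260.5 = 49.5 and Ps = 48.4 + 0.2·260.5 = 100.5.
Buyers' price falls by P* − Pb = 87 − 49.5 = 37.5; sellers' price rises by Ps − P* = 100.5 − 87 = 13.5.
So producers capture 13.5/51 = 9/34 of each unit of subsidy.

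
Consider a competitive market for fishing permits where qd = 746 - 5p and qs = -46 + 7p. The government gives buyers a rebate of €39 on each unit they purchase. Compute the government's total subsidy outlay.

Pre-subsidy: 746 - 5p = -46 + 7p gives p* = 66, q* = 416.
With the rebate, buyers effectively pay pb = ps − 39, where ps is the price sellers receive.
Demand in terms of ps becomes qd = 746 − 5(ps − 39) = 941 - 5ps. Setting this equal to supply: 941 - 5ps = -46 + 7ps, so ps = 82.25.
Buyers pay pb = 82.25 − 39 = 43.25; q' = -46 + 7·82.25 = 529.75.
Government outlay = subsidy × quantity = 39 × 529.75 = 20660.25.

Government cost = €20660.25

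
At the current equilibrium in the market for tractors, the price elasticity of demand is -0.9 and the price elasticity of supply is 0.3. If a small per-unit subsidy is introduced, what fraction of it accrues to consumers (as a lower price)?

For a small subsidy around the equilibrium, the benefit split depends on the relative slopes, which at a point are proportional to the elasticities.
Buyer share = εs/(εs + |εd|) = 0.3/(0.3 + 0.9) = 0.25; seller share = |εd|/(εs + |εd|) = 0.75.

Consumer share = 0.25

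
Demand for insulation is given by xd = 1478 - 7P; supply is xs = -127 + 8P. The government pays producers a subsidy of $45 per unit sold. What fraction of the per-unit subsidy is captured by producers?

Producer share = 7/15

Pre-subsidy: 1478 - 7P = -127 + 8P gives P* = 107, x* = 729.
With the subsidy, sellers receive Ps = Pb + 45 for each unit, where Pb is the price buyers pay.
Supply in terms of Pb becomes xs = -127 + 8(Pb + 45) = 233 + 8Pb. Setting this equal to demand: 1478 - 7Pb = 233 + 8Pb, so Pb = 83.
Sellers receive Ps = 83 + 45 = 128; x' = 1478 − 7·83 = 897.
Buyers' price falls by P* − Pb = 107 − 83 = 24; sellers' price rises by Ps − P* = 128 − 107 = 21.
So producers capture 21/45 = 7/15 of each unit of subsidy.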